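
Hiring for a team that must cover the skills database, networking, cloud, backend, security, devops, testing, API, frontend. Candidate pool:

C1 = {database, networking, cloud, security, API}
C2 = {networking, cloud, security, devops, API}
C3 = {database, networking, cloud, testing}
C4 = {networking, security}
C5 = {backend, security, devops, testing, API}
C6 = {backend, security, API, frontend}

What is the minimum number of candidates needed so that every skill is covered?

3

C1, C5, C6 together cover {database, networking, cloud, backend, security, devops, testing, API, frontend} — every skill.
No 2 of the 6 candidates cover everything (all 15 pairs fall short), so 3 is minimum.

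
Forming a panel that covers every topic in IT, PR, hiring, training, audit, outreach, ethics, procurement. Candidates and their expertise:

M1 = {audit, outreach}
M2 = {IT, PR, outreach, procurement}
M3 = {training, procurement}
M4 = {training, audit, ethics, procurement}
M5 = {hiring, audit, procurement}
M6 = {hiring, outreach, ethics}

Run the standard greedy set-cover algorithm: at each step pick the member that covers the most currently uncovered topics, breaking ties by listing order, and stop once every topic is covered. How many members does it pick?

3

Pick 1: M2 covers 4 new topics (IT, PR, outreach, procurement).
Pick 2: M4 covers 3 new topics (training, audit, ethics).
Pick 3: M5 covers 1 new topics (hiring).
Greedy uses 3 members.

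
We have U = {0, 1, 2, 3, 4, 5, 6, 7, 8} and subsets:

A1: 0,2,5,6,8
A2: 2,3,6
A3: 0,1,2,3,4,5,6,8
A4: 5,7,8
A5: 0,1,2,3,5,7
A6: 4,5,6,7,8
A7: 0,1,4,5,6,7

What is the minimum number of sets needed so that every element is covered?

2

A3, A4 together cover {0, 1, 2, 3, 4, 5, 6, 7, 8} — every element.
No single set contains all 9 elements, so 2 is optimal.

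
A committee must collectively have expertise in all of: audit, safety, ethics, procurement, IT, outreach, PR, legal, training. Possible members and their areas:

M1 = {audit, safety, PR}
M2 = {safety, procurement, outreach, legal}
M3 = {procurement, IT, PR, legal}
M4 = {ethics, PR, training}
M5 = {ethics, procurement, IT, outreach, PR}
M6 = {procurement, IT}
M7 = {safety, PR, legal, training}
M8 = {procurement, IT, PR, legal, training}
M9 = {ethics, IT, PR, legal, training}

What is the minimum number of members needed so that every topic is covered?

M1, M2, M9 together cover {audit, safety, ethics, procurement, IT, outreach, PR, legal, training} — every topic.
No 2 of the 9 members cover everything (all 36 pairs fall short), so 3 is minimum.

3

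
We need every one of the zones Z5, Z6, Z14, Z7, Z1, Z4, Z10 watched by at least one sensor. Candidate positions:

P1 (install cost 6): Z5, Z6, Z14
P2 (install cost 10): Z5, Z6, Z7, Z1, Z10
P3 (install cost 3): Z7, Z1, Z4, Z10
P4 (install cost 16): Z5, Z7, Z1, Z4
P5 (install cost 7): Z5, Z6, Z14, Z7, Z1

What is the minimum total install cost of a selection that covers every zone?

9

P1, P3 cover every zone at install cost 6 + 3 = 9.
Any cover uses at least 2 sensor positions; among all covering selections none totals below 9.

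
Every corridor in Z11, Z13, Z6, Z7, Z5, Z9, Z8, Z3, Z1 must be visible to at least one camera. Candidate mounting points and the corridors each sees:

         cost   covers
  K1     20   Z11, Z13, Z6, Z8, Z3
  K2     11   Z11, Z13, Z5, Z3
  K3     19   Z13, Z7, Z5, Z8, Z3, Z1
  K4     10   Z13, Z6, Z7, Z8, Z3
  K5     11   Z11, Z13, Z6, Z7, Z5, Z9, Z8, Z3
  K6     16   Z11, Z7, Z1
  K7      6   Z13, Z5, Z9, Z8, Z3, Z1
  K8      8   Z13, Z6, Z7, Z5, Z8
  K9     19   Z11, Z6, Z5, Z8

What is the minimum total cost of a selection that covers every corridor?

K5, K7 cover every corridor at cost 11 + 6 = 17.
Any cover uses at least 2 camera mounts; among all covering selections none totals below 17.

17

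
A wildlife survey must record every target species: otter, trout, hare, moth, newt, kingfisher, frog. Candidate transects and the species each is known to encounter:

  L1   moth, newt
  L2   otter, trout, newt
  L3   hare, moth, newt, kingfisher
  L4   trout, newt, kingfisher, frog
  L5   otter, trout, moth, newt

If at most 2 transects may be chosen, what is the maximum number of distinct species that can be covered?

Choosing L2, L3 covers {otter, trout, hare, moth, newt, kingfisher} — 6 species.
No choice of 2 transects does better; here frog is left uncovered.

6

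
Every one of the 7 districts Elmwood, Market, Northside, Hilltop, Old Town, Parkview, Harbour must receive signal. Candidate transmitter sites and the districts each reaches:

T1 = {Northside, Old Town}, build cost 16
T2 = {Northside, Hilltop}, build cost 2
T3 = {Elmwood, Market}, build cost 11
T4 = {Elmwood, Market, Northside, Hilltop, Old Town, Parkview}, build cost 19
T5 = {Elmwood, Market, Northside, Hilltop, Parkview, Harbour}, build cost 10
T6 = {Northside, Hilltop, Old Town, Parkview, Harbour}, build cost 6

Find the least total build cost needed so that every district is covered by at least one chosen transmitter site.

16

T5, T6 cover every district at build cost 10 + 6 = 16.
Any cover uses at least 2 transmitter sites; among all covering selections none totals below 16.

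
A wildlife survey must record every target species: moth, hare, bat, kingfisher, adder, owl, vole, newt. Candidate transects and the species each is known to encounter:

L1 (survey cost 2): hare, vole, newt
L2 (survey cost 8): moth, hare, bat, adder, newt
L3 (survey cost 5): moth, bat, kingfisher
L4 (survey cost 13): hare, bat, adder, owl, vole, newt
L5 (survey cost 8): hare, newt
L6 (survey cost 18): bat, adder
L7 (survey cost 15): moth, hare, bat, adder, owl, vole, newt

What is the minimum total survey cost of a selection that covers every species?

L3, L4 cover every species at survey cost 5 + 13 = 18.
Any cover uses at least 2 transects; among all covering selections none totals below 18.
Greedy by coverage-per-survey cost would pick L1, L3, L4 for 20 — worse than the optimum 18.

18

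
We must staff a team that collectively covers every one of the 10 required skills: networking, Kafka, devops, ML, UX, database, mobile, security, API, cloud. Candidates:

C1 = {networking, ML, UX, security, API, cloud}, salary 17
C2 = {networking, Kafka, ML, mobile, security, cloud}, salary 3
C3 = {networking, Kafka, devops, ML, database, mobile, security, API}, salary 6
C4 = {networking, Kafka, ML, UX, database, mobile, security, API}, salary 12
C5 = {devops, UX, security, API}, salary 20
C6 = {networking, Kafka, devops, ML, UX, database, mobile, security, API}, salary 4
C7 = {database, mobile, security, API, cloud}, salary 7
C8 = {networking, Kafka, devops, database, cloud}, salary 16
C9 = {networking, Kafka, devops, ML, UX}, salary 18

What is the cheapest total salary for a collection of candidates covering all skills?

C2, C6 cover every skill at salary 3 + 4 = 7.
Any cover uses at least 2 candidates; among all covering selections none totals below 7.

7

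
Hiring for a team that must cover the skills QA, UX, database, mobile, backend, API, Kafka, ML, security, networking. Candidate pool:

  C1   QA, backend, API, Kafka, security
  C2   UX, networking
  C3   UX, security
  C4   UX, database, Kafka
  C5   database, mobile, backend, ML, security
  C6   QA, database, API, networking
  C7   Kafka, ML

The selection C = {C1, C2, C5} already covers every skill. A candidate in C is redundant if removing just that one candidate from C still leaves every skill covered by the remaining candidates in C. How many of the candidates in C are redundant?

Drop C1: QA, API, Kafka uncovered — not redundant.
Drop C2: UX, networking uncovered — not redundant.
Drop C5: database, mobile, ML uncovered — not redundant.
None of the candidates in C is redundant.

0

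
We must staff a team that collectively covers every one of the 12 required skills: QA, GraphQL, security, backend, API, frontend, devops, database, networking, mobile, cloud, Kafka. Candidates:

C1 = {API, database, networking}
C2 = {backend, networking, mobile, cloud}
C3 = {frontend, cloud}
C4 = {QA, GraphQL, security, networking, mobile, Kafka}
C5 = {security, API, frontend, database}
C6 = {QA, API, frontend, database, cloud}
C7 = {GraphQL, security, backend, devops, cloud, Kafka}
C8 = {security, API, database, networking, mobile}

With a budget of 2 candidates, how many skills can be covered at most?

10

Choosing C4, C6 covers {QA, GraphQL, security, API, frontend, database, networking, mobile, cloud, Kafka} — 10 skills.
No choice of 2 candidates does better; here backend, devops are left uncovered.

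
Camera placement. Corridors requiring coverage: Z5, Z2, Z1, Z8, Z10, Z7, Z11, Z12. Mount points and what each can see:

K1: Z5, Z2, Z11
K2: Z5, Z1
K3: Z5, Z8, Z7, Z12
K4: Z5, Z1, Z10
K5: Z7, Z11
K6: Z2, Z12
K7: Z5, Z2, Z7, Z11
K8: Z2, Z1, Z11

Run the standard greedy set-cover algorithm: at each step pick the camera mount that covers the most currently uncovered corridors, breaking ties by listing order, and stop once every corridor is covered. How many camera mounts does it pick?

Pick 1: K3 covers 4 new corridors (Z5, Z8, Z7, Z12).
Pick 2: K8 covers 3 new corridors (Z2, Z1, Z11).
Pick 3: K4 covers 1 new corridors (Z10).
Greedy uses 3 camera mounts.

3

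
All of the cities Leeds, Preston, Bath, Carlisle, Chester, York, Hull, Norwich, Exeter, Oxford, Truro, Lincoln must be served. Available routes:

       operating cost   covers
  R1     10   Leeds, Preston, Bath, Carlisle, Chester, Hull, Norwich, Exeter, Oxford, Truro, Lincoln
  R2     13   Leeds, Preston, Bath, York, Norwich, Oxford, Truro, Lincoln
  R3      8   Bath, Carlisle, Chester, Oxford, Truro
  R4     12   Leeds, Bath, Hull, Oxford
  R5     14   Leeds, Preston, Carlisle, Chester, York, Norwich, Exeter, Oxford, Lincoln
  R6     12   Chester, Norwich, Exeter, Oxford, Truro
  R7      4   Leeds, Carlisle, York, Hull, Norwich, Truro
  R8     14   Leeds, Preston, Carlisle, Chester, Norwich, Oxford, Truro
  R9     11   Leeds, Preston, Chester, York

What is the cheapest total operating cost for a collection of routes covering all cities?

14

R1, R7 cover every city at operating cost 10 + 4 = 14.
Any cover uses at least 2 routes; among all covering selections none totals below 14.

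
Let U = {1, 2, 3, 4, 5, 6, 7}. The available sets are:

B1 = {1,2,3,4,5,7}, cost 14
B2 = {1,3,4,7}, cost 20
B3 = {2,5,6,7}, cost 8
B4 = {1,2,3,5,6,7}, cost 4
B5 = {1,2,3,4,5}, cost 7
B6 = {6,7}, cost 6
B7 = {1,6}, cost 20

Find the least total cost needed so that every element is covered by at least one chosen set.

B4, B5 cover every element at cost 4 + 7 = 11.
Any cover uses at least 2 sets; among all covering selections none totals below 11.

11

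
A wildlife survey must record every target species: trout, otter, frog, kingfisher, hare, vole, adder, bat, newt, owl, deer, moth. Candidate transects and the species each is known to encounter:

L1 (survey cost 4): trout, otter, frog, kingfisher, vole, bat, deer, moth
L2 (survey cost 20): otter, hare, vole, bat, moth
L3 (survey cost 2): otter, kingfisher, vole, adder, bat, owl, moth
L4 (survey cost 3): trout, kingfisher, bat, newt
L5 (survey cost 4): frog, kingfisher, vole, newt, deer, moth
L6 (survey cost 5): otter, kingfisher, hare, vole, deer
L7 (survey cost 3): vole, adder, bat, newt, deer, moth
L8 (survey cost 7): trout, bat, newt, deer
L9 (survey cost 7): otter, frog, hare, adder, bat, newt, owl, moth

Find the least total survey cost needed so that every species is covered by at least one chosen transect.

11

L1, L9 cover every species at survey cost 4 + 7 = 11.
Any cover uses at least 2 transects; among all covering selections none totals below 11.
Greedy by coverage-per-survey cost would pick L3, L1, L4, L6 for 14 — worse than the optimum 11.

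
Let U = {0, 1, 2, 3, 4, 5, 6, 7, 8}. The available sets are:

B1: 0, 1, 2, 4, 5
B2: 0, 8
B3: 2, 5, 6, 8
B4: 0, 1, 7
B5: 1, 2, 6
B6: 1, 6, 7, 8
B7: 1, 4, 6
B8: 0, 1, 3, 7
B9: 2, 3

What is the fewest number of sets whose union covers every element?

B1, B3, B8 together cover {0, 1, 2, 3, 4, 5, 6, 7, 8} — every element.
No 2 of the 9 sets cover everything (all 36 pairs fall short), so 3 is minimum.

3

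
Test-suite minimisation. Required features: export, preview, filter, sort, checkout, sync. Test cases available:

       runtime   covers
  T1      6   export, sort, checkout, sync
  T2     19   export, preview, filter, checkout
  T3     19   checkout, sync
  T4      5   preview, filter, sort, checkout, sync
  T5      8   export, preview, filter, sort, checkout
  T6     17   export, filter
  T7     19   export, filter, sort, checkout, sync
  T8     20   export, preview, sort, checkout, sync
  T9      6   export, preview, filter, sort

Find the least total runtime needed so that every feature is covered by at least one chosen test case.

T1, T4 cover every feature at runtime 6 + 5 = 11.
Any cover uses at least 2 test cases; among all covering selections none totals below 11.

11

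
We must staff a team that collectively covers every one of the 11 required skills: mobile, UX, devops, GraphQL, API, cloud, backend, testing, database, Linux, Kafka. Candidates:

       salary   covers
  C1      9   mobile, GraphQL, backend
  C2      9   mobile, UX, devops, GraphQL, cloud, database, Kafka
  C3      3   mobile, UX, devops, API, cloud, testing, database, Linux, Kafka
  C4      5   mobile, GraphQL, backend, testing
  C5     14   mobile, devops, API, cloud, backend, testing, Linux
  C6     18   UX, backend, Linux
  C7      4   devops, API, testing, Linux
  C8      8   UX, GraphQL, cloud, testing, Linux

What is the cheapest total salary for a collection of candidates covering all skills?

8

C3, C4 cover every skill at salary 3 + 5 = 8.
Any cover uses at least 2 candidates; among all covering selections none totals below 8.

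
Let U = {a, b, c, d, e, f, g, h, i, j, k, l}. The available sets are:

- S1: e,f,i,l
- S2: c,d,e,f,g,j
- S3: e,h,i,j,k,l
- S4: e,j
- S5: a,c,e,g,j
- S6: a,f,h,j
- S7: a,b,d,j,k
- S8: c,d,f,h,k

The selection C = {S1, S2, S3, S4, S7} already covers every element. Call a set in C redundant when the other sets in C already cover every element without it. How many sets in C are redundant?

Drop S1: the rest still cover every element — redundant.
Drop S2: c, g uncovered — not redundant.
Drop S3: h uncovered — not redundant.
Drop S4: the rest still cover every element — redundant.
Drop S7: a, b uncovered — not redundant.
2 redundant: S1, S4.

2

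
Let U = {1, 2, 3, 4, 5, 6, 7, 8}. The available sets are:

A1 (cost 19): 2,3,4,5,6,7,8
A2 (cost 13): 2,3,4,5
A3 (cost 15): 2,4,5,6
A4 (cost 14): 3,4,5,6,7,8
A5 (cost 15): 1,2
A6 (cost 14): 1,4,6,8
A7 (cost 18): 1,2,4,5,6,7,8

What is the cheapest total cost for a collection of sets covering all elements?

29

A4, A5 cover every element at cost 14 + 15 = 29.
Any cover uses at least 2 sets; among all covering selections none totals below 29.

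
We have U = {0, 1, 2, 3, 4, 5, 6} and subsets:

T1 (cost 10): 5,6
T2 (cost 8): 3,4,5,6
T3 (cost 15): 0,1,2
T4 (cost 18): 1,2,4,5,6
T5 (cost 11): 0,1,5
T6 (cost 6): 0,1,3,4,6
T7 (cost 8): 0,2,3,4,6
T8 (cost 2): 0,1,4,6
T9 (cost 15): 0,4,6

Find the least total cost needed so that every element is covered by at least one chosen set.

18

T2, T7, T8 cover every element at cost 8 + 8 + 2 = 18.
Any cover uses at least 2 sets; among all covering selections none totals below 18.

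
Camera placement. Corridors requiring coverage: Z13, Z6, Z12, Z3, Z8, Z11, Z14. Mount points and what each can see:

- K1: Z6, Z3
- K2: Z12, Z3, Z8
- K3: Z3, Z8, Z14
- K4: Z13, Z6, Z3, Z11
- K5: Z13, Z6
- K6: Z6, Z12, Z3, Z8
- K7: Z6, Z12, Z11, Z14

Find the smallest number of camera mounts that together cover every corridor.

K2, K3, K4 together cover {Z13, Z6, Z12, Z3, Z8, Z11, Z14} — every corridor.
No 2 of the 7 camera mounts cover everything (all 21 pairs fall short), so 3 is minimum.

3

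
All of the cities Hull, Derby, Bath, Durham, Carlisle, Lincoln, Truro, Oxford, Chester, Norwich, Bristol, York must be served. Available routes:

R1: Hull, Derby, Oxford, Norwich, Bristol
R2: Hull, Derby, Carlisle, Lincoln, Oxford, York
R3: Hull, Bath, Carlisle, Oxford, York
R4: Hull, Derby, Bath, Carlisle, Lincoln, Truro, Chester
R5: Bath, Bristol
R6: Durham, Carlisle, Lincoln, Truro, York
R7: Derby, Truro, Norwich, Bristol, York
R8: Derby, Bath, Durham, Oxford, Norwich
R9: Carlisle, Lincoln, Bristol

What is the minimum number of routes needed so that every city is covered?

3

R1, R4, R6 together cover {Hull, Derby, Bath, Durham, Carlisle, Lincoln, Truro, Oxford, Chester, Norwich, Bristol, York} — every city.
No 2 of the 9 routes cover everything (all 36 pairs fall short), so 3 is minimum.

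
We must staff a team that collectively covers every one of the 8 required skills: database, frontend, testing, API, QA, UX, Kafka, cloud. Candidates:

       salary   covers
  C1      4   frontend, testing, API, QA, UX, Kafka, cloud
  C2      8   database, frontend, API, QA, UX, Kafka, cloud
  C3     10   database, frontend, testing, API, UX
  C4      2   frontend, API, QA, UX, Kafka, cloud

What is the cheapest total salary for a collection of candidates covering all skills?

12

C1, C2 cover every skill at salary 4 + 8 = 12.
Any cover uses at least 2 candidates; among all covering selections none totals below 12.
Greedy by coverage-per-salary would pick C4, C1, C2 for 14 — worse than the optimum 12.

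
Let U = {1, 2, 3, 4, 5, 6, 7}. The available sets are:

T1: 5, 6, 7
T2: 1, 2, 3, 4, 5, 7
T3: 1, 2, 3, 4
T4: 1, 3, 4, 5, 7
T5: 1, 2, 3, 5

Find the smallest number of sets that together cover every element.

2

T1, T2 together cover {1, 2, 3, 4, 5, 6, 7} — every element.
No single set contains all 7 elements, so 2 is optimal.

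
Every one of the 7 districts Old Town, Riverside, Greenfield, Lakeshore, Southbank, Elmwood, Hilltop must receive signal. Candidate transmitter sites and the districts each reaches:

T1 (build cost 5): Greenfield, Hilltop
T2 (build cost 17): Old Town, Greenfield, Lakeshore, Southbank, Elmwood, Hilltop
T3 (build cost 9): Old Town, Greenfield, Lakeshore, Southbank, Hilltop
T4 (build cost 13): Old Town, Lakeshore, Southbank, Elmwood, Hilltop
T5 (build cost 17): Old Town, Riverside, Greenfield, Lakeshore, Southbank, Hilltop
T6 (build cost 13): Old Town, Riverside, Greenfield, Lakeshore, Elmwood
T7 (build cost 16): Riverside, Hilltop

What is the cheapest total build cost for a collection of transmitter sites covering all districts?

22

T3, T6 cover every district at build cost 9 + 13 = 22.
Any cover uses at least 2 transmitter sites; among all covering selections none totals below 22.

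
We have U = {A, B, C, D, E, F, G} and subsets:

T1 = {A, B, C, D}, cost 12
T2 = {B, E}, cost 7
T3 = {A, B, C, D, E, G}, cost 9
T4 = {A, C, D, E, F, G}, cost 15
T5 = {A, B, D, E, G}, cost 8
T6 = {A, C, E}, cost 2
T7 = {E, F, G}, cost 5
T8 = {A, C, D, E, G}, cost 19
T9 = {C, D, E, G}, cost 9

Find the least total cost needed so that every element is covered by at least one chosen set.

14

T3, T7 cover every element at cost 9 + 5 = 14.
Any cover uses at least 2 sets; among all covering selections none totals below 14.
Greedy by coverage-per-cost would pick T6, T7, T5 for 15 — worse than the optimum 14.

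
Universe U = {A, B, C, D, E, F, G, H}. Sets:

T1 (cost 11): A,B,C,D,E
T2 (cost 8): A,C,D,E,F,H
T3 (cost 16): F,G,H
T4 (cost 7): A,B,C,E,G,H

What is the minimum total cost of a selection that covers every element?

15

T2, T4 cover every element at cost 8 + 7 = 15.
Any cover uses at least 2 sets; among all covering selections none totals below 15.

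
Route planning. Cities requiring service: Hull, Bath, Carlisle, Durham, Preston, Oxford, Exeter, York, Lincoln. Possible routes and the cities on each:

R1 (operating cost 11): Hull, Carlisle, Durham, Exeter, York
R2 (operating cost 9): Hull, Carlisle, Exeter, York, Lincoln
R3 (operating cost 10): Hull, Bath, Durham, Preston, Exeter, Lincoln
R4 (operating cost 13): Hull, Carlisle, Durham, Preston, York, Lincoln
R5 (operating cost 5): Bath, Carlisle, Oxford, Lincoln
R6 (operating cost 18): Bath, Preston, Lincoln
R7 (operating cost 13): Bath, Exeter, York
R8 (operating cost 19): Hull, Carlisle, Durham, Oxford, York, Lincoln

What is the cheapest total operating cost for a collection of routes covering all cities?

R2, R3, R5 cover every city at operating cost 9 + 10 + 5 = 24.
Any cover uses at least 2 routes; among all covering selections none totals below 24.

24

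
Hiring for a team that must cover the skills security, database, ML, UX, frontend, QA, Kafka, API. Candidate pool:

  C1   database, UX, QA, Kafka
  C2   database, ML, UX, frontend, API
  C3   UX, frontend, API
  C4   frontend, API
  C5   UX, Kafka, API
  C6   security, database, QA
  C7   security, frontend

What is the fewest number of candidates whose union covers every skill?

C1, C2, C6 together cover {security, database, ML, UX, frontend, QA, Kafka, API} — every skill.
No 2 of the 7 candidates cover everything (all 21 pairs fall short), so 3 is minimum.

3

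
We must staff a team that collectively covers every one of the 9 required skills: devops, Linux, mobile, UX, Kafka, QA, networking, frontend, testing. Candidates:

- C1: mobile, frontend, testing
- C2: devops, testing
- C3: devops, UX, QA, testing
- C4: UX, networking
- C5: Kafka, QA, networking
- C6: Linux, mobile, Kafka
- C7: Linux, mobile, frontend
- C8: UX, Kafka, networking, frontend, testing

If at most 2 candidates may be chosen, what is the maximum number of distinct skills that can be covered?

7

Choosing C3, C6 covers {devops, Linux, mobile, UX, Kafka, QA, testing} — 7 skills.
No choice of 2 candidates does better; here networking, frontend are left uncovered.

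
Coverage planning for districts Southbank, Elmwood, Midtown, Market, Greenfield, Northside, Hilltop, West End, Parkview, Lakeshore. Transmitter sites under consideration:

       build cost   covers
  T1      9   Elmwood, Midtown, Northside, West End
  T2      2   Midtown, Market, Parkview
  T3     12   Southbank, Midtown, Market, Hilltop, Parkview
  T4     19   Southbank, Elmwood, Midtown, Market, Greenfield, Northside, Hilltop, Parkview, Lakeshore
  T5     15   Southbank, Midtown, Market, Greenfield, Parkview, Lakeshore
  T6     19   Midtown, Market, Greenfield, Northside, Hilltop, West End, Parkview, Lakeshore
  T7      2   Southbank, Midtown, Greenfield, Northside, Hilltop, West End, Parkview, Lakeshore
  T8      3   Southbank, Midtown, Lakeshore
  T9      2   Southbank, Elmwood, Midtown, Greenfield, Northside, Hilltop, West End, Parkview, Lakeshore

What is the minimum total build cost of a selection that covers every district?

T2, T9 cover every district at build cost 2 + 2 = 4.
Any cover uses at least 2 transmitter sites; among all covering selections none totals below 4.

4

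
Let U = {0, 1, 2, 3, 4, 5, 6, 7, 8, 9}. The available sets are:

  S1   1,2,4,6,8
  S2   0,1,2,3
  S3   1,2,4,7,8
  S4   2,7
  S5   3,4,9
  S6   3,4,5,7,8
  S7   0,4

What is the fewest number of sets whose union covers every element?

S1, S2, S5, S6 together cover {0, 1, 2, 3, 4, 5, 6, 7, 8, 9} — every element.
No 3 of the 7 sets cover everything (all 35 triples fall short), so 4 is minimum.

4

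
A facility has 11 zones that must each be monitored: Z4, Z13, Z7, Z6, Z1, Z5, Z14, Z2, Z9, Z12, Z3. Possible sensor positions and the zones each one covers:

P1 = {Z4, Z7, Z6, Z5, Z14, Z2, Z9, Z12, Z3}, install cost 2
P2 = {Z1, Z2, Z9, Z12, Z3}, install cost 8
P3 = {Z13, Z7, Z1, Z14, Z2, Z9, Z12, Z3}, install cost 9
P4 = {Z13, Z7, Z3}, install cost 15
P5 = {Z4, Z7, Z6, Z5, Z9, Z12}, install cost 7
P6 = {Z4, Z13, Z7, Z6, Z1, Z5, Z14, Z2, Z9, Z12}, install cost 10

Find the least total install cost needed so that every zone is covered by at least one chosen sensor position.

P1, P3 cover every zone at install cost 2 + 9 = 11.
Any cover uses at least 2 sensor positions; among all covering selections none totals below 11.

11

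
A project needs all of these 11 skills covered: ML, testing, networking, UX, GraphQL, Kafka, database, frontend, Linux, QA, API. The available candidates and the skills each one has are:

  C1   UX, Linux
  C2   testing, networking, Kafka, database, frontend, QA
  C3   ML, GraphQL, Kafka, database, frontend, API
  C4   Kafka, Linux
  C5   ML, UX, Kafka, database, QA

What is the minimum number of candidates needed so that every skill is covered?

3

C1, C2, C3 together cover {ML, testing, networking, UX, GraphQL, Kafka, database, frontend, Linux, QA, API} — every skill.
No 2 of the 5 candidates cover everything (all 10 pairs fall short), so 3 is minimum.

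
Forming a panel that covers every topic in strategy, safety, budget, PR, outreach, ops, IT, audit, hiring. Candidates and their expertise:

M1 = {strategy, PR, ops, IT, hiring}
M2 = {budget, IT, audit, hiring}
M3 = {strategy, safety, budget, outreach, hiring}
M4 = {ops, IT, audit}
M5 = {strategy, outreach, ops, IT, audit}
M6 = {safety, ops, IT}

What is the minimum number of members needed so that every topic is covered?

M1, M2, M3 together cover {strategy, safety, budget, PR, outreach, ops, IT, audit, hiring} — every topic.
No 2 of the 6 members cover everything (all 15 pairs fall short), so 3 is minimum.

3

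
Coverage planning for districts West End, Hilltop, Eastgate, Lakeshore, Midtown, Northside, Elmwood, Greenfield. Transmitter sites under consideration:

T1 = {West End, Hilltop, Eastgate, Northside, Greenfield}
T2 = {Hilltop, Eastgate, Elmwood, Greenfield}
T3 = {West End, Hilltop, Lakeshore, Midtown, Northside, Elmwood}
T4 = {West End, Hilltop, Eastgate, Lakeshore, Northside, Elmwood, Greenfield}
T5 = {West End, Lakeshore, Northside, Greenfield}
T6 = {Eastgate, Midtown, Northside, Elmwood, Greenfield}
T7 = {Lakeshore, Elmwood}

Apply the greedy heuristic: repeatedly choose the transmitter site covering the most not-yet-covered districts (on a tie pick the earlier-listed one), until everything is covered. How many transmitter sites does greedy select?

Pick 1: T4 covers 7 new districts (West End, Hilltop, Eastgate, Lakeshore, Northside, Elmwood, Greenfield).
Pick 2: T3 covers 1 new districts (Midtown).
Greedy uses 2 transmitter sites.

2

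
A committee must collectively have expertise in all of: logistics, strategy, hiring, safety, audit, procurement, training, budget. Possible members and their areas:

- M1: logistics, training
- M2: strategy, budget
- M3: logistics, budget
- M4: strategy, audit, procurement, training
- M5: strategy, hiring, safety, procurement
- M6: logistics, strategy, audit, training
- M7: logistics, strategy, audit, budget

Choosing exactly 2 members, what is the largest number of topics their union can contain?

Choosing M5, M6 covers {logistics, strategy, hiring, safety, audit, procurement, training} — 7 topics.
No choice of 2 members does better; here budget is left uncovered.

7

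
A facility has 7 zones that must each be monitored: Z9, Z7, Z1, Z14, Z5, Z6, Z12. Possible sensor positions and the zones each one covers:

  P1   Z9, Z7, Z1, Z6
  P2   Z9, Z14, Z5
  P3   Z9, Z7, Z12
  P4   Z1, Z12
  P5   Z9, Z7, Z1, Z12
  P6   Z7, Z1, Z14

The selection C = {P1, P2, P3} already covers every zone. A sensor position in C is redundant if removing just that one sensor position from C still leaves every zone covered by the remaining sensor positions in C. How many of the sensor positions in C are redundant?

0

Drop P1: Z1, Z6 uncovered — not redundant.
Drop P2: Z14, Z5 uncovered — not redundant.
Drop P3: Z12 uncovered — not redundant.
None of the sensor positions in C is redundant.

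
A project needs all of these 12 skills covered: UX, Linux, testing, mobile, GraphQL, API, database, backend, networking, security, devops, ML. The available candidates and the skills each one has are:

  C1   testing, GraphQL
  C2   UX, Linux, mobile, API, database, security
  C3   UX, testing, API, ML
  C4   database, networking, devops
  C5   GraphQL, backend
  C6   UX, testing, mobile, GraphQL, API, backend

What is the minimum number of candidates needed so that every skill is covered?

C2, C3, C4, C5 together cover {UX, Linux, testing, mobile, GraphQL, API, database, backend, networking, security, devops, ML} — every skill.
No 3 of the 6 candidates cover everything (all 20 triples fall short), so 4 is minimum.

4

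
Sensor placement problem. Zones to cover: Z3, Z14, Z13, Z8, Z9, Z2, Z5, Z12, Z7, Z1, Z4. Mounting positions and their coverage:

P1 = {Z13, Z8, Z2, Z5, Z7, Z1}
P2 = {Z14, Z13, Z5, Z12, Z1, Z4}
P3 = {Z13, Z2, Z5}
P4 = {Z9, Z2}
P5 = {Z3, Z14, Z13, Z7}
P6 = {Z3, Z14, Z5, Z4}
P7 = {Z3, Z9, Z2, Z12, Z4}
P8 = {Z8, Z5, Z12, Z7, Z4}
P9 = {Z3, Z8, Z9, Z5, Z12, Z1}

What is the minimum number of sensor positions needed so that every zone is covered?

3

P1, P2, P7 together cover {Z3, Z14, Z13, Z8, Z9, Z2, Z5, Z12, Z7, Z1, Z4} — every zone.
No 2 of the 9 sensor positions cover everything (all 36 pairs fall short), so 3 is minimum.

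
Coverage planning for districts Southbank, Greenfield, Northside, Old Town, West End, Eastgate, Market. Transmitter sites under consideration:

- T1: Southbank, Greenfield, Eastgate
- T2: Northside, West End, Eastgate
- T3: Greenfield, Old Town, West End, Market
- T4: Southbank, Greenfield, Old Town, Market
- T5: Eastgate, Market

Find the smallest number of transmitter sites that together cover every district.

T2, T4 together cover {Southbank, Greenfield, Northside, Old Town, West End, Eastgate, Market} — every district.
No single transmitter site contains all 7 districts, so 2 is optimal.
Greedy (largest uncovered first) would take T3, T1, T2 — 3 transmitter sites — but 2 suffice.

2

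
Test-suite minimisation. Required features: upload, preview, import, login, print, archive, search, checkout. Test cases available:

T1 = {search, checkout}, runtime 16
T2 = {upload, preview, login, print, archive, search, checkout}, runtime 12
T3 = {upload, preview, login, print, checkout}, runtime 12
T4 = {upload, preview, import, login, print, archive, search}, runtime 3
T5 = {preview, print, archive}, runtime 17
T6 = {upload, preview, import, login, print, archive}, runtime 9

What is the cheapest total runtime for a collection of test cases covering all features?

T2, T4 cover every feature at runtime 12 + 3 = 15.
Any cover uses at least 2 test cases; among all covering selections none totals below 15.

15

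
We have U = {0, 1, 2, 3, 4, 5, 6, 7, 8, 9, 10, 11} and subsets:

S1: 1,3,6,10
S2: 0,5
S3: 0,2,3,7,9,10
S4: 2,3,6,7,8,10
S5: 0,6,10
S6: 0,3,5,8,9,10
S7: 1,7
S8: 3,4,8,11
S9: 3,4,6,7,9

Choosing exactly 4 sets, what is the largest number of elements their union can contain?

Choosing S1, S2, S3, S8 covers {0, 1, 2, 3, 4, 5, 6, 7, 8, 9, 10, 11} — 12 elements.
That is all 12 elements.

12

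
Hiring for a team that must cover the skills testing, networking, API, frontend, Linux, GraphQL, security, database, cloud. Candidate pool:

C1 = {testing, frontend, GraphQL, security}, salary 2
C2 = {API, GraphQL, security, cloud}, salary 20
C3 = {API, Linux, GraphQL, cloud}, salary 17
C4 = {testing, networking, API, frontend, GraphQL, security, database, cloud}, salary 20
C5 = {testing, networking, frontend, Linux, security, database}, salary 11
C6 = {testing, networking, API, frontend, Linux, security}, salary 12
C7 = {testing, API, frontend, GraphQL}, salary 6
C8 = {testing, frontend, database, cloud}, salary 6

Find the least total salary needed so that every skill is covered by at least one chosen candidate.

20

C1, C6, C8 cover every skill at salary 2 + 12 + 6 = 20.
Any cover uses at least 2 candidates; among all covering selections none totals below 20.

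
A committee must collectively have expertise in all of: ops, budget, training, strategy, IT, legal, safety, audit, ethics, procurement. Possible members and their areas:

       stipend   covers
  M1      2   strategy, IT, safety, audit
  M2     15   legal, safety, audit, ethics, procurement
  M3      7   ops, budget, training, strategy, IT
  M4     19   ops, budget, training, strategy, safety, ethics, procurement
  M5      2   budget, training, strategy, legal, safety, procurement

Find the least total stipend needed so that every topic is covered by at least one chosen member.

22

M2, M3 cover every topic at stipend 15 + 7 = 22.
Any cover uses at least 2 members; among all covering selections none totals below 22.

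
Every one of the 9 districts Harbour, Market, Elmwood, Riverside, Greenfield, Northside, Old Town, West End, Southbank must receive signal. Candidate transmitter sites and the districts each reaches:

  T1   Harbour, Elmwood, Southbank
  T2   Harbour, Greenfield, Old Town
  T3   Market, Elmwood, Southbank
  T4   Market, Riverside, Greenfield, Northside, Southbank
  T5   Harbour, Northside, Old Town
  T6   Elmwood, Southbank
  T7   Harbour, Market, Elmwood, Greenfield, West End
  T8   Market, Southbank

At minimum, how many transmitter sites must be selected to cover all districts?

3

T2, T4, T7 together cover {Harbour, Market, Elmwood, Riverside, Greenfield, Northside, Old Town, West End, Southbank} — every district.
No 2 of the 8 transmitter sites cover everything (all 28 pairs fall short), so 3 is minimum.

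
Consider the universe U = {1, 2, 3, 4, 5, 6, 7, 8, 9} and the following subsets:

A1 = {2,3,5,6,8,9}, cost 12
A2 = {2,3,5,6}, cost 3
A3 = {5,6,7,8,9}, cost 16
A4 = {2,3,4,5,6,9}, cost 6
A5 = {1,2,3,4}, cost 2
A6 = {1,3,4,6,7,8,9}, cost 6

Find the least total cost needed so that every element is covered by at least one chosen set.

9

A2, A6 cover every element at cost 3 + 6 = 9.
Any cover uses at least 2 sets; among all covering selections none totals below 9.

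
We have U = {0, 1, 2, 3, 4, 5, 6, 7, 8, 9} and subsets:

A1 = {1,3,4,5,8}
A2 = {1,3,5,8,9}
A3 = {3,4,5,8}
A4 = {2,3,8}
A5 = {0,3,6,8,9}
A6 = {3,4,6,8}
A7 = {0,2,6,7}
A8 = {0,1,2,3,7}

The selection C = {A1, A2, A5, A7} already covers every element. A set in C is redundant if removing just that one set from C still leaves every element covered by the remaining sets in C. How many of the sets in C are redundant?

Drop A1: 4 uncovered — not redundant.
Drop A2: the rest still cover every element — redundant.
Drop A5: the rest still cover every element — redundant.
Drop A7: 2, 7 uncovered — not redundant.
2 redundant: A2, A5.

2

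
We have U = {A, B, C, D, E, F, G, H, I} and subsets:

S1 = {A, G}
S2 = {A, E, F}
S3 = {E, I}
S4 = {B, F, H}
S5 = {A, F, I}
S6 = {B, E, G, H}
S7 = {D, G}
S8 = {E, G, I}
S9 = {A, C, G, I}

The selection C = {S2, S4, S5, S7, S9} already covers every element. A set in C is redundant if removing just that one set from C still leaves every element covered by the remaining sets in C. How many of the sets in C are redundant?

1

Drop S2: E uncovered — not redundant.
Drop S4: B, H uncovered — not redundant.
Drop S5: the rest still cover every element — redundant.
Drop S7: D uncovered — not redundant.
Drop S9: C uncovered — not redundant.
1 redundant: S5.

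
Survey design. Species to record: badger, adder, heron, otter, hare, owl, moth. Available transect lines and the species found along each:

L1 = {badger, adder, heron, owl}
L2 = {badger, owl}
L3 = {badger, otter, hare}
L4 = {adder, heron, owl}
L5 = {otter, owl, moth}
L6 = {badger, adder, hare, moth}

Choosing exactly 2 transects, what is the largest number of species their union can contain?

6

Choosing L1, L3 covers {badger, adder, heron, otter, hare, owl} — 6 species.
No choice of 2 transects does better; here moth is left uncovered.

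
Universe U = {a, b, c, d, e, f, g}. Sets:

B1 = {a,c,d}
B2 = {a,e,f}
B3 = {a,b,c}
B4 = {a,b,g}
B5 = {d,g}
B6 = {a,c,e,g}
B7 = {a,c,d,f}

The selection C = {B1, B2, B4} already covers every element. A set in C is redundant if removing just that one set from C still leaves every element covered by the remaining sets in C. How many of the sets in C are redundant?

Drop B1: c, d uncovered — not redundant.
Drop B2: e, f uncovered — not redundant.
Drop B4: b, g uncovered — not redundant.
None of the sets in C is redundant.

0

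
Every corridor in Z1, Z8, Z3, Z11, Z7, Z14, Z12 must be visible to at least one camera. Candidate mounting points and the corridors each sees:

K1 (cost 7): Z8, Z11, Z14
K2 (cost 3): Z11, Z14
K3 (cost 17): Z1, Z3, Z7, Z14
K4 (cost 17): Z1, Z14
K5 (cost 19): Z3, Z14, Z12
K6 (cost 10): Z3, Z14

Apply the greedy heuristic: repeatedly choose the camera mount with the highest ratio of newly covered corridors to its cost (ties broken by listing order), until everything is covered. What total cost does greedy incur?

Pick 1: K2 adds 2 new (Z11, Z14) at cost 3 (ratio 2/3).
Pick 2: K3 adds 3 new (Z1, Z3, Z7) at cost 17 (ratio 3/17).
Pick 3: K1 adds 1 new (Z8) at cost 7 (ratio 1/7).
Pick 4: K5 adds 1 new (Z12) at cost 19 (ratio 1/19).
Greedy total cost: 3 + 17 + 7 + 19 = 46. (The true optimum is 43, so greedy overshoots here.)

46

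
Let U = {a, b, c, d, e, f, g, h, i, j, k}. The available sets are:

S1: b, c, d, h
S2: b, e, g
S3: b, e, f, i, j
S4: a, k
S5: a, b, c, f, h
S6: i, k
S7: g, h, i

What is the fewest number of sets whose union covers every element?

S1, S2, S3, S4 together cover {a, b, c, d, e, f, g, h, i, j, k} — every element.
No 3 of the 7 sets cover everything (all 35 triples fall short), so 4 is minimum.

4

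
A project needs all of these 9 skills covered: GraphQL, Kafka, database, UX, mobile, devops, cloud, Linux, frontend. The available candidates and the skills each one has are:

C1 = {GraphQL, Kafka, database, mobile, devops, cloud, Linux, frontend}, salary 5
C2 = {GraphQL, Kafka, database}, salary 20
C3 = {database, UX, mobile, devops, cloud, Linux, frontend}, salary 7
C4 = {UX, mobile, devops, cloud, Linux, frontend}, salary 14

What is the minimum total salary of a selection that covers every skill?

C1, C3 cover every skill at salary 5 + 7 = 12.
Any cover uses at least 2 candidates; among all covering selections none totals below 12.

12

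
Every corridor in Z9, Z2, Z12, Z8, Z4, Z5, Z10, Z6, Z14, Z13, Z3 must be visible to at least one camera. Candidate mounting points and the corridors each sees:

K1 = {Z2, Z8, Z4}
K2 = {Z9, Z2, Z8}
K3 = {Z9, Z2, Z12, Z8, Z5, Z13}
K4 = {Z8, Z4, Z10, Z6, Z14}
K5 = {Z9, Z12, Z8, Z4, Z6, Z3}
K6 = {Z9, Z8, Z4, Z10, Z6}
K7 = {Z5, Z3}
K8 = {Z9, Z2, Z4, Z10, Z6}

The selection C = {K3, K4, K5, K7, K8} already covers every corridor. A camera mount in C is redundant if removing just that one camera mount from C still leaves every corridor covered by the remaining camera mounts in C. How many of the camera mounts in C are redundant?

3

Drop K3: Z13 uncovered — not redundant.
Drop K4: Z14 uncovered — not redundant.
Drop K5: the rest still cover every corridor — redundant.
Drop K7: the rest still cover every corridor — redundant.
Drop K8: the rest still cover every corridor — redundant.
3 redundant: K5, K7, K8.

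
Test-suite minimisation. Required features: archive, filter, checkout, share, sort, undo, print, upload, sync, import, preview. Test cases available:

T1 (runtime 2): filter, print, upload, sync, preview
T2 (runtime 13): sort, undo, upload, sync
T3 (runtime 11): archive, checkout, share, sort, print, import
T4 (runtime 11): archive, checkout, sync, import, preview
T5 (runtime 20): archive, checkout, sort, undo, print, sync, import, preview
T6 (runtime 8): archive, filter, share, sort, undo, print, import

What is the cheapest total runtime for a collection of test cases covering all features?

T1, T3, T6 cover every feature at runtime 2 + 11 + 8 = 21.
Any cover uses at least 3 test cases; among all covering selections none totals below 21.

21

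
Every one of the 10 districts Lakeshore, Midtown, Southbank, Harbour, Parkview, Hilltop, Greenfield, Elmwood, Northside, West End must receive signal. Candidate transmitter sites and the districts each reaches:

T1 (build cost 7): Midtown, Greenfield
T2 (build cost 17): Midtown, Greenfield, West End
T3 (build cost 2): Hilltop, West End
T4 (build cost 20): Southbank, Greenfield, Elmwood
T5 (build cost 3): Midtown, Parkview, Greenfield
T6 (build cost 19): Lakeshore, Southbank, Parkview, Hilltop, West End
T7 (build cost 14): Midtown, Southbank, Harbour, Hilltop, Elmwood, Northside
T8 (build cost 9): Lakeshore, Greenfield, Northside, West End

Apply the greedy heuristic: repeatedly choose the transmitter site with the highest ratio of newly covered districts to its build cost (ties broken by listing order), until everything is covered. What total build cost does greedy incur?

28

Pick 1: T3 adds 2 new (Hilltop, West End) at build cost 2 (ratio 2/2).
Pick 2: T5 adds 3 new (Midtown, Parkview, Greenfield) at build cost 3 (ratio 3/3).
Pick 3: T7 adds 4 new (Southbank, Harbour, Elmwood, Northside) at build cost 14 (ratio 4/14).
Pick 4: T8 adds 1 new (Lakeshore) at build cost 9 (ratio 1/9).
Greedy total build cost: 2 + 3 + 14 + 9 = 28. (The true optimum is 26, so greedy overshoots here.)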